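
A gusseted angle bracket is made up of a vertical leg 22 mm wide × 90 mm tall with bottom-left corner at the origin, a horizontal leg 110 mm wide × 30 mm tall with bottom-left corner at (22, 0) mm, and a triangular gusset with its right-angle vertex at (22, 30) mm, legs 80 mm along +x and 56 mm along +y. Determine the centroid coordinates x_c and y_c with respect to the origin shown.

x_c = 51.18 mm, y_c = 32.93 mm

vertical leg: A = 22 × 90 = 1980.00, centroid at (11.00, 45.00).
horizontal leg: A = 110 × 30 = 3300.00, centroid at (77.00, 15.00).
gusset: A = ½·80·56 = 2240.00, centroid at (48.67, 48.67).
ΣA = 7520.00 mm²
ΣAx_c = (1980.00)(11.00) + (3300.00)(77.00) + (2240.00)(48.67) = 384893.33 mm³
ΣAy_c = (1980.00)(45.00) + (3300.00)(15.00) + (2240.00)(48.67) = 247613.33 mm³
x_c = 384893.33 / 7520.00 = 51.18 mm
y_c = 247613.33 / 7520.00 = 32.93 mm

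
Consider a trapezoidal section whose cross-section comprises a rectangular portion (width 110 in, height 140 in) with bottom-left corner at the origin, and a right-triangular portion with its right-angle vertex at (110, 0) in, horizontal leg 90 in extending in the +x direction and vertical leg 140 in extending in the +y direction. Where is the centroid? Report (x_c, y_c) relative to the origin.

x_c = 79.68 in, y_c = 63.23 in

rectangular portion: A = 110 × 140 = 15400.00, centroid at (55.00, 70.00).
triangular portion: A = ½·90·140 = 6300.00, centroid at (140.00, 46.67).
ΣA = 21700.00 in², ΣAx_c = 1729000.00 in³, ΣAy_c = 1372000.00 in³.
x_c = 1729000.00/21700.00 = 79.68 in; y_c = 1372000.00/21700.00 = 63.23 in.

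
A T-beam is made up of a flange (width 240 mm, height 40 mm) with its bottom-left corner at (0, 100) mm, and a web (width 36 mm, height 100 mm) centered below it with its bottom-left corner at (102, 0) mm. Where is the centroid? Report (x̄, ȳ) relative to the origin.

Part | A | x̄ᵢ | ȳᵢ | A·x̄ᵢ | A·ȳᵢ
web | 3600.00 | 120.00 | 50.00 | 432000.00 | 180000.00
flange | 9600.00 | 120.00 | 120.00 | 1152000.00 | 1152000.00
Σ | 13200.00 |  |  | 1584000.00 | 1332000.00
x̄ = 1584000.00 / 13200.00 = 120.00 mm
ȳ = 1332000.00 / 13200.00 = 100.91 mm

x̄ = 120.00 mm, ȳ = 100.91 mm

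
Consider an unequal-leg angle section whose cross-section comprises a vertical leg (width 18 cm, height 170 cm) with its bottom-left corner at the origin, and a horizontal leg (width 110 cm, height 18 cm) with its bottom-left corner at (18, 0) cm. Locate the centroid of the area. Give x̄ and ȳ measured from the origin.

x̄ = 34.14 cm, ȳ = 55.14 cm

vertical leg: A = 18 × 170 = 3060.00, centroid at (9.00, 85.00).
horizontal leg: A = 110 × 18 = 1980.00, centroid at (73.00, 9.00).
ΣA = 5040.00 cm²
ΣAx̄ = (3060.00)(9.00) + (1980.00)(73.00) = 172080.00 cm³
ΣAȳ = (3060.00)(85.00) + (1980.00)(9.00) = 277920.00 cm³
x̄ = 172080.00 / 5040.00 = 34.14 cm
ȳ = 277920.00 / 5040.00 = 55.14 cm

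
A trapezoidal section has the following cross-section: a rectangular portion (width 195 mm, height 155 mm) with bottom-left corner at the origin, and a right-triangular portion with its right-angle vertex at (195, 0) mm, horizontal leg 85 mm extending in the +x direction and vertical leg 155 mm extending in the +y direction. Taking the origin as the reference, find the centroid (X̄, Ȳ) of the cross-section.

rectangular portion: A = 195 × 155 = 30225.00, centroid at (97.50, 77.50).
triangular portion: A = ½·85·155 = 6587.50, centroid at (223.33, 51.67).
ΣA = 36812.50 mm², ΣAX̄ = 4418145.83 mm³, ΣAȲ = 2682791.67 mm³.
X̄ = 4418145.83/36812.50 = 120.02 mm; Ȳ = 2682791.67/36812.50 = 72.88 mm.

X̄ = 120.02 mm, Ȳ = 72.88 mm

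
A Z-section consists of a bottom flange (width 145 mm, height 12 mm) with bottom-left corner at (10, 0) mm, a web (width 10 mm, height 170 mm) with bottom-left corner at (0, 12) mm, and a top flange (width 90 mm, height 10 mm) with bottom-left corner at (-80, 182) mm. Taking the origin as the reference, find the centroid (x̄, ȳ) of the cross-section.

bottom flange: A = 145 × 12 = 1740.00, centroid at (82.50, 6.00).
web: A = 10 × 170 = 1700.00, centroid at (5.00, 97.00).
top flange: A = 90 × 10 = 900.00, centroid at (-35.00, 187.00).
ΣA = 4340.00 mm², ΣAx̄ = 120550.00 mm³, ΣAȳ = 343640.00 mm³.
x̄ = 120550.00/4340.00 = 27.78 mm; ȳ = 343640.00/4340.00 = 79.18 mm.

x̄ = 27.78 mm, ȳ = 79.18 mm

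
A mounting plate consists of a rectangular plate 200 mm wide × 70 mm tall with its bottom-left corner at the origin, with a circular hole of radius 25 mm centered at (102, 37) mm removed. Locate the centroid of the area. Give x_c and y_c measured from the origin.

x_c = 99.67 mm, y_c = 34.67 mm

plate: A = 200 × 70 = 14000.00, centroid at (100.00, 35.00).
hole: A = −π·25² = -1963.50, centroid at (102.00, 37.00).
ΣA = 12036.50 mm², ΣAx_c = 1199723.47 mm³, ΣAy_c = 417350.67 mm³.
x_c = 1199723.47/12036.50 = 99.67 mm; y_c = 417350.67/12036.50 = 34.67 mm.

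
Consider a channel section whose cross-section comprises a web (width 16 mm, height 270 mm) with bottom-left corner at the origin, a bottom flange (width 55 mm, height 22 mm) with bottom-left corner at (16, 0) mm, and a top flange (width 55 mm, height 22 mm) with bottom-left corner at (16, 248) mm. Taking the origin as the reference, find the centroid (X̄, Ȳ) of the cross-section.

X̄ = 20.75 mm, Ȳ = 135.00 mm

Part | A | x̄ᵢ | ȳᵢ | A·x̄ᵢ | A·ȳᵢ
web | 4320.00 | 8.00 | 135.00 | 34560.00 | 583200.00
bottom flange | 1210.00 | 43.50 | 11.00 | 52635.00 | 13310.00
top flange | 1210.00 | 43.50 | 259.00 | 52635.00 | 313390.00
Σ | 6740.00 |  |  | 139830.00 | 909900.00
X̄ = 139830.00 / 6740.00 = 20.75 mm
Ȳ = 909900.00 / 6740.00 = 135.00 mm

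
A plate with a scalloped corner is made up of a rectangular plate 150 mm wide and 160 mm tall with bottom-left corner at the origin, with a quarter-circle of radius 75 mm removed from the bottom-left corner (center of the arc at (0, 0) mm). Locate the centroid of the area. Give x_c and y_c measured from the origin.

Part | A | x̄ᵢ | ȳᵢ | A·x̄ᵢ | A·ȳᵢ
plate | 24000.00 | 75.00 | 80.00 | 1800000.00 | 1920000.00
removed quarter-circle | -4417.86 | 31.83 | 31.83 | -140625.00 | -140625.00
Σ | 19582.14 |  |  | 1659375.00 | 1779375.00
x_c = 1659375.00 / 19582.14 = 84.74 mm
y_c = 1779375.00 / 19582.14 = 90.87 mm

x_c = 84.74 mm, y_c = 90.87 mm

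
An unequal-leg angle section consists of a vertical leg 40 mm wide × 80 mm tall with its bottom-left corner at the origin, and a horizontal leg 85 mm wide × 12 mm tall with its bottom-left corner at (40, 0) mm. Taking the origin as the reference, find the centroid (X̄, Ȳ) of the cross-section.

vertical leg: A = 40 × 80 = 3200.00, centroid at (20.00, 40.00).
horizontal leg: A = 85 × 12 = 1020.00, centroid at (82.50, 6.00).
ΣA = 4220.00 mm²
ΣAX̄ = (3200.00)(20.00) + (1020.00)(82.50) = 148150.00 mm³
ΣAȲ = (3200.00)(40.00) + (1020.00)(6.00) = 134120.00 mm³
X̄ = 148150.00 / 4220.00 = 35.11 mm
Ȳ = 134120.00 / 4220.00 = 31.78 mm

X̄ = 35.11 mm, Ȳ = 31.78 mm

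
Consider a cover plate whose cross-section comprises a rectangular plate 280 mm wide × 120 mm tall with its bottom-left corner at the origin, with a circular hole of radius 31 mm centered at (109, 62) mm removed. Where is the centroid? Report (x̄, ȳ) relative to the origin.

plate: A = 280 × 120 = 33600.00, centroid at (140.00, 60.00).
hole: A = −π·31² = -3019.07, centroid at (109.00, 62.00).
ΣA = 30580.93 mm², ΣAx̄ = 4374921.31 mm³, ΣAȳ = 1828817.63 mm³.
x̄ = 4374921.31/30580.93 = 143.06 mm; ȳ = 1828817.63/30580.93 = 59.80 mm.

x̄ = 143.06 mm, ȳ = 59.80 mm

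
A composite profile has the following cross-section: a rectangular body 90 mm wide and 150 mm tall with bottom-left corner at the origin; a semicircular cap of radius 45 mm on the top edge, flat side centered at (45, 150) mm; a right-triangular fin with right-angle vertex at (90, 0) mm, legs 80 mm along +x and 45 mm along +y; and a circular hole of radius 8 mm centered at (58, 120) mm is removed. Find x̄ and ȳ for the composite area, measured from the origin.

x̄ = 51.91 mm, ȳ = 84.97 mm

rectangular body: A = 90 × 150 = 13500.00, centroid at (45.00, 75.00).
semicircular top: A = ½π·45² = 3180.86, centroid at (45.00, 169.10).
triangular fin: A = ½·80·45 = 1800.00, centroid at (116.67, 15.00).
hole: A = −π·8² = -201.06, centroid at (58.00, 120.00).
ΣA = 18279.80 mm², ΣAx̄ = 948977.22 mm³, ΣAȳ = 1553251.95 mm³.
x̄ = 948977.22/18279.80 = 51.91 mm; ȳ = 1553251.95/18279.80 = 84.97 mm.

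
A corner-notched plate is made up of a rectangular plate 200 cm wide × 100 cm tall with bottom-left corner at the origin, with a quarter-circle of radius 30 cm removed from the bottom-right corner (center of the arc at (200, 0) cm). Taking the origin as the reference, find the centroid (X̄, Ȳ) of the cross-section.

Part | A | x̄ᵢ | ȳᵢ | A·x̄ᵢ | A·ȳᵢ
plate | 20000.00 | 100.00 | 50.00 | 2000000.00 | 1000000.00
removed quarter-circle | -706.86 | 187.27 | 12.73 | -132371.67 | -9000.00
Σ | 19293.14 |  |  | 1867628.33 | 991000.00
X̄ = 1867628.33 / 19293.14 = 96.80 cm
Ȳ = 991000.00 / 19293.14 = 51.37 cm

X̄ = 96.80 cm, Ȳ = 51.37 cm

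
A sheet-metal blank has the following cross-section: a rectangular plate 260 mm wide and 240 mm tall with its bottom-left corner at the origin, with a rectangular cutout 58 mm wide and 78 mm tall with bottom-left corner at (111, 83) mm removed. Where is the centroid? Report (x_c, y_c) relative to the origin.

Part | A | x̄ᵢ | ȳᵢ | A·x̄ᵢ | A·ȳᵢ
plate | 62400.00 | 130.00 | 120.00 | 8112000.00 | 7488000.00
hole | -4524.00 | 140.00 | 122.00 | -633360.00 | -551928.00
Σ | 57876.00 |  |  | 7478640.00 | 6936072.00
x_c = 7478640.00 / 57876.00 = 129.22 mm
y_c = 6936072.00 / 57876.00 = 119.84 mm

x_c = 129.22 mm, y_c = 119.84 mm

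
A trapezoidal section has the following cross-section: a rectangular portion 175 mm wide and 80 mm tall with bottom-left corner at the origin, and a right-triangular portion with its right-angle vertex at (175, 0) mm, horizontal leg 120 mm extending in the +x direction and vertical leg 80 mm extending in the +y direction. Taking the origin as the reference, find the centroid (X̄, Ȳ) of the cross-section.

X̄ = 120.05 mm, Ȳ = 36.60 mm

Part | A | x̄ᵢ | ȳᵢ | A·x̄ᵢ | A·ȳᵢ
rectangular portion | 14000.00 | 87.50 | 40.00 | 1225000.00 | 560000.00
triangular portion | 4800.00 | 215.00 | 26.67 | 1032000.00 | 128000.00
Σ | 18800.00 |  |  | 2257000.00 | 688000.00
X̄ = 2257000.00 / 18800.00 = 120.05 mm
Ȳ = 688000.00 / 18800.00 = 36.60 mm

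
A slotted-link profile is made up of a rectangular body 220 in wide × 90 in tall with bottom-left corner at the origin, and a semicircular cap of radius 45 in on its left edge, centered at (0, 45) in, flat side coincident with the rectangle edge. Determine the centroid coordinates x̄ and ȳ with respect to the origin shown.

rectangular body: A = 220 × 90 = 19800.00, centroid at (110.00, 45.00).
semicircular end: A = ½π·45² = 3180.86, centroid at (-19.10, 45.00).
ΣA = 22980.86 in², ΣAx̄ = 2117250.00 in³, ΣAȳ = 1034138.82 in³.
x̄ = 2117250.00/22980.86 = 92.13 in; ȳ = 1034138.82/22980.86 = 45.00 in.

x̄ = 92.13 in, ȳ = 45.00 in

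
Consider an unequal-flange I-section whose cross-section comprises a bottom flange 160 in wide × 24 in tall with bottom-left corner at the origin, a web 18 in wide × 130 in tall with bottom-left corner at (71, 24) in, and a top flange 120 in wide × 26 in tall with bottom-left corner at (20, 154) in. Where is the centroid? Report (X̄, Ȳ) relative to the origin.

X̄ = 80.00 in, Ȳ = 83.37 in

bottom flange: A = 160 × 24 = 3840.00, centroid at (80.00, 12.00).
web: A = 18 × 130 = 2340.00, centroid at (80.00, 89.00).
top flange: A = 120 × 26 = 3120.00, centroid at (80.00, 167.00).
ΣA = 9300.00 in², ΣAX̄ = 744000.00 in³, ΣAȲ = 775380.00 in³.
X̄ = 744000.00/9300.00 = 80.00 in; Ȳ = 775380.00/9300.00 = 83.37 in.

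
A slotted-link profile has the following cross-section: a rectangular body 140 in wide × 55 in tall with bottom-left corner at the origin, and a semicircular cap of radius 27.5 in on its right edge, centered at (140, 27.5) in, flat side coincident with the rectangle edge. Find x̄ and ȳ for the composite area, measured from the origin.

rectangular body: A = 140 × 55 = 7700.00, centroid at (70.00, 27.50).
semicircular end: A = ½π·27.5² = 1187.91, centroid at (151.67, 27.50).
ΣA = 8887.91 in²
ΣAx̄ = (7700.00)(70.00) + (1187.91)(151.67) = 719172.64 in³
ΣAȳ = (7700.00)(27.50) + (1187.91)(27.50) = 244417.65 in³
x̄ = 719172.64 / 8887.91 = 80.92 in
ȳ = 244417.65 / 8887.91 = 27.50 in

x̄ = 80.92 in, ȳ = 27.50 in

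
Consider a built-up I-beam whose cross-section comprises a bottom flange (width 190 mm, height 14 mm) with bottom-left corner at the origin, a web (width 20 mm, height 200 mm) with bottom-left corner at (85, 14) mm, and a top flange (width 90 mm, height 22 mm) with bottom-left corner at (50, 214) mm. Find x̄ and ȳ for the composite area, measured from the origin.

x̄ = 95.00 mm, ȳ = 106.50 mm

Part | A | x̄ᵢ | ȳᵢ | A·x̄ᵢ | A·ȳᵢ
bottom flange | 2660.00 | 95.00 | 7.00 | 252700.00 | 18620.00
web | 4000.00 | 95.00 | 114.00 | 380000.00 | 456000.00
top flange | 1980.00 | 95.00 | 225.00 | 188100.00 | 445500.00
Σ | 8640.00 |  |  | 820800.00 | 920120.00
x̄ = 820800.00 / 8640.00 = 95.00 mm
ȳ = 920120.00 / 8640.00 = 106.50 mm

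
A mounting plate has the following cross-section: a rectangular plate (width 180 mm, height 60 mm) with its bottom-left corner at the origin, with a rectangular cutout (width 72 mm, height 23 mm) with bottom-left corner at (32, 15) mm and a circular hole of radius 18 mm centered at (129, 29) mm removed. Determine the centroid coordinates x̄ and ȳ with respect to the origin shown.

x̄ = 89.60 mm, ȳ = 30.84 mm

Part | A | x̄ᵢ | ȳᵢ | A·x̄ᵢ | A·ȳᵢ
plate | 10800.00 | 90.00 | 30.00 | 972000.00 | 324000.00
hole 1 | -1656.00 | 68.00 | 26.50 | -112608.00 | -43884.00
hole 2 | -1017.88 | 129.00 | 29.00 | -131306.01 | -29518.40
Σ | 8126.12 |  |  | 728085.99 | 250597.60
x̄ = 728085.99 / 8126.12 = 89.60 mm
ȳ = 250597.60 / 8126.12 = 30.84 mm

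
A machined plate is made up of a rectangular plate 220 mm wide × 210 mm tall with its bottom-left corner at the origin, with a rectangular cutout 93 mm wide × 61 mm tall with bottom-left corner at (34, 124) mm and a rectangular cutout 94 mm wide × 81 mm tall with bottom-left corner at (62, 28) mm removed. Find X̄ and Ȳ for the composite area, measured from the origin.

Part | A | x̄ᵢ | ȳᵢ | A·x̄ᵢ | A·ȳᵢ
plate | 46200.00 | 110.00 | 105.00 | 5082000.00 | 4851000.00
hole 1 | -5673.00 | 80.50 | 154.50 | -456676.50 | -876478.50
hole 2 | -7614.00 | 109.00 | 68.50 | -829926.00 | -521559.00
Σ | 32913.00 |  |  | 3795397.50 | 3452962.50
X̄ = 3795397.50 / 32913.00 = 115.32 mm
Ȳ = 3452962.50 / 32913.00 = 104.91 mm

X̄ = 115.32 mm, Ȳ = 104.91 mm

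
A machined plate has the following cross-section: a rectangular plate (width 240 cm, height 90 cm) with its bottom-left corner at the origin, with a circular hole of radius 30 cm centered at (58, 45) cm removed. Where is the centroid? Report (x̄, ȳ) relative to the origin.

plate: A = 240 × 90 = 21600.00, centroid at (120.00, 45.00).
hole: A = −π·30² = -2827.43, centroid at (58.00, 45.00).
ΣA = 18772.57 cm², ΣAx̄ = 2428008.86 cm³, ΣAȳ = 844765.50 cm³.
x̄ = 2428008.86/18772.57 = 129.34 cm; ȳ = 844765.50/18772.57 = 45.00 cm.

x̄ = 129.34 cm, ȳ = 45.00 cm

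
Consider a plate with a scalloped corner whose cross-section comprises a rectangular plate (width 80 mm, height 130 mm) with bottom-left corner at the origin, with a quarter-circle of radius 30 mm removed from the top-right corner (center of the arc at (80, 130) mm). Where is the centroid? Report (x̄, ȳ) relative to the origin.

x̄ = 38.01 mm, ȳ = 61.19 mm

Part | A | x̄ᵢ | ȳᵢ | A·x̄ᵢ | A·ȳᵢ
plate | 10400.00 | 40.00 | 65.00 | 416000.00 | 676000.00
removed quarter-circle | -706.86 | 67.27 | 117.27 | -47548.67 | -82891.59
Σ | 9693.14 |  |  | 368451.33 | 593108.41
x̄ = 368451.33 / 9693.14 = 38.01 mm
ȳ = 593108.41 / 9693.14 = 61.19 mm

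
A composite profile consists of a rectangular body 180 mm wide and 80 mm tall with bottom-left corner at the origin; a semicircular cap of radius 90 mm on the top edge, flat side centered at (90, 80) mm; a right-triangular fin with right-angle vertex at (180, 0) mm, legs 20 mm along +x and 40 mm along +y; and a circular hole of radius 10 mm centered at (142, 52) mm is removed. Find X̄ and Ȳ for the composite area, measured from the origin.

Part | A | x̄ᵢ | ȳᵢ | A·x̄ᵢ | A·ȳᵢ
rectangular body | 14400.00 | 90.00 | 40.00 | 1296000.00 | 576000.00
semicircular top | 12723.45 | 90.00 | 118.20 | 1145110.52 | 1503876.02
triangular fin | 400.00 | 186.67 | 13.33 | 74666.67 | 5333.33
hole | -314.16 | 142.00 | 52.00 | -44610.62 | -16336.28
Σ | 27209.29 |  |  | 2471166.57 | 2068873.07
X̄ = 2471166.57 / 27209.29 = 90.82 mm
Ȳ = 2068873.07 / 27209.29 = 76.04 mm

X̄ = 90.82 mm, Ȳ = 76.04 mm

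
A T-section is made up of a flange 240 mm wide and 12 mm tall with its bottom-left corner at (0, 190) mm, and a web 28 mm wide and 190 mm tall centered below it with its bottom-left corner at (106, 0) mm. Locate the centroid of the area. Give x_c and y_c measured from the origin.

x_c = 120.00 mm, y_c = 130.47 mm

web: A = 28 × 190 = 5320.00, centroid at (120.00, 95.00).
flange: A = 240 × 12 = 2880.00, centroid at (120.00, 196.00).
ΣA = 8200.00 mm², ΣAx_c = 984000.00 mm³, ΣAy_c = 1069880.00 mm³.
x_c = 984000.00/8200.00 = 120.00 mm; y_c = 1069880.00/8200.00 = 130.47 mm.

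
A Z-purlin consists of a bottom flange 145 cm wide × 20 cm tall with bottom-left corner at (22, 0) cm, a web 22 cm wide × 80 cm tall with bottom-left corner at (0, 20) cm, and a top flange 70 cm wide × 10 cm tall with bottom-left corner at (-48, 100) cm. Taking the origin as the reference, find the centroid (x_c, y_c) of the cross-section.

x_c = 53.04 cm, y_c = 38.82 cm

bottom flange: A = 145 × 20 = 2900.00, centroid at (94.50, 10.00).
web: A = 22 × 80 = 1760.00, centroid at (11.00, 60.00).
top flange: A = 70 × 10 = 700.00, centroid at (-13.00, 105.00).
ΣA = 5360.00 cm², ΣAx_c = 284310.00 cm³, ΣAy_c = 208100.00 cm³.
x_c = 284310.00/5360.00 = 53.04 cm; y_c = 208100.00/5360.00 = 38.82 cm.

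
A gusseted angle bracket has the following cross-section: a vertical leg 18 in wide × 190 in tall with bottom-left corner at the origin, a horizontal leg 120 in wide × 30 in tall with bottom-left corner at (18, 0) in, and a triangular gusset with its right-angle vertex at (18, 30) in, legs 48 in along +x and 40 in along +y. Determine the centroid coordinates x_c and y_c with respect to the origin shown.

Part | A | x̄ᵢ | ȳᵢ | A·x̄ᵢ | A·ȳᵢ
vertical leg | 3420.00 | 9.00 | 95.00 | 30780.00 | 324900.00
horizontal leg | 3600.00 | 78.00 | 15.00 | 280800.00 | 54000.00
gusset | 960.00 | 34.00 | 43.33 | 32640.00 | 41600.00
Σ | 7980.00 |  |  | 344220.00 | 420500.00
x_c = 344220.00 / 7980.00 = 43.14 in
y_c = 420500.00 / 7980.00 = 52.69 in

x_c = 43.14 in, y_c = 52.69 in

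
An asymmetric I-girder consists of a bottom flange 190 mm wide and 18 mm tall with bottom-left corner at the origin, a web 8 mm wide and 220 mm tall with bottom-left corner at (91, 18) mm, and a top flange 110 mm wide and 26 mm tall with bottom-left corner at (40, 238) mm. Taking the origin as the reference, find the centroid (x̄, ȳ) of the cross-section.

bottom flange: A = 190 × 18 = 3420.00, centroid at (95.00, 9.00).
web: A = 8 × 220 = 1760.00, centroid at (95.00, 128.00).
top flange: A = 110 × 26 = 2860.00, centroid at (95.00, 251.00).
ΣA = 8040.00 mm²
ΣAx̄ = (3420.00)(95.00) + (1760.00)(95.00) + (2860.00)(95.00) = 763800.00 mm³
ΣAȳ = (3420.00)(9.00) + (1760.00)(128.00) + (2860.00)(251.00) = 973920.00 mm³
x̄ = 763800.00 / 8040.00 = 95.00 mm
ȳ = 973920.00 / 8040.00 = 121.13 mm

x̄ = 95.00 mm, ȳ = 121.13 mm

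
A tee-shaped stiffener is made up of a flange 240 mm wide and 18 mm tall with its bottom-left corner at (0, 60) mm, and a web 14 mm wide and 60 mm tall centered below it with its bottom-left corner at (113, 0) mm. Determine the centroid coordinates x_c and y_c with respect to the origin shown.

x_c = 120.00 mm, y_c = 62.65 mm

web: A = 14 × 60 = 840.00, centroid at (120.00, 30.00).
flange: A = 240 × 18 = 4320.00, centroid at (120.00, 69.00).
ΣA = 5160.00 mm², ΣAx_c = 619200.00 mm³, ΣAy_c = 323280.00 mm³.
x_c = 619200.00/5160.00 = 120.00 mm; y_c = 323280.00/5160.00 = 62.65 mm.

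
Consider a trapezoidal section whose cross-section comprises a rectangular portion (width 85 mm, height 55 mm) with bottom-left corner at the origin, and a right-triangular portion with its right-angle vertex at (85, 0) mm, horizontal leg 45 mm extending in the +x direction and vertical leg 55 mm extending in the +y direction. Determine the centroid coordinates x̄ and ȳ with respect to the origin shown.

x̄ = 54.53 mm, ȳ = 25.58 mm

Part | A | x̄ᵢ | ȳᵢ | A·x̄ᵢ | A·ȳᵢ
rectangular portion | 4675.00 | 42.50 | 27.50 | 198687.50 | 128562.50
triangular portion | 1237.50 | 100.00 | 18.33 | 123750.00 | 22687.50
Σ | 5912.50 |  |  | 322437.50 | 151250.00
x̄ = 322437.50 / 5912.50 = 54.53 mm
ȳ = 151250.00 / 5912.50 = 25.58 mm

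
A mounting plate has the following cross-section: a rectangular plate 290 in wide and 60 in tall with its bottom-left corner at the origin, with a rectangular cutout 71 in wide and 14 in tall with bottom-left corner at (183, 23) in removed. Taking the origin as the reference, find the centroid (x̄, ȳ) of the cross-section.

plate: A = 290 × 60 = 17400.00, centroid at (145.00, 30.00).
hole: A = −(71 × 14) = -994.00, centroid at (218.50, 30.00).
ΣA = 16406.00 in²
ΣAx̄ = (17400.00)(145.00) + (-994.00)(218.50) = 2305811.00 in³
ΣAȳ = (17400.00)(30.00) + (-994.00)(30.00) = 492180.00 in³
x̄ = 2305811.00 / 16406.00 = 140.55 in
ȳ = 492180.00 / 16406.00 = 30.00 in

x̄ = 140.55 in, ȳ = 30.00 in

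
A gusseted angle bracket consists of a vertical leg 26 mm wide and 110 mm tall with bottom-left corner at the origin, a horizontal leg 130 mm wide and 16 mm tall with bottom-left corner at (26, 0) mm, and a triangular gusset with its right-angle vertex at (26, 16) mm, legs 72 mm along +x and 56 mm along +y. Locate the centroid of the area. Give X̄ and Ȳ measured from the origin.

X̄ = 47.05 mm, Ȳ = 35.05 mm

vertical leg: A = 26 × 110 = 2860.00, centroid at (13.00, 55.00).
horizontal leg: A = 130 × 16 = 2080.00, centroid at (91.00, 8.00).
gusset: A = ½·72·56 = 2016.00, centroid at (50.00, 34.67).
ΣA = 6956.00 mm²
ΣAX̄ = (2860.00)(13.00) + (2080.00)(91.00) + (2016.00)(50.00) = 327260.00 mm³
ΣAȲ = (2860.00)(55.00) + (2080.00)(8.00) + (2016.00)(34.67) = 243828.00 mm³
X̄ = 327260.00 / 6956.00 = 47.05 mm
Ȳ = 243828.00 / 6956.00 = 35.05 mm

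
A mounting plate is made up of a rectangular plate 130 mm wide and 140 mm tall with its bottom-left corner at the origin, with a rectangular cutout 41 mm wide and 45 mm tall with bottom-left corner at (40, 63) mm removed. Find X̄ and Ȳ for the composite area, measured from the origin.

X̄ = 65.51 mm, Ȳ = 68.25 mm

plate: A = 130 × 140 = 18200.00, centroid at (65.00, 70.00).
hole: A = −(41 × 45) = -1845.00, centroid at (60.50, 85.50).
ΣA = 16355.00 mm², ΣAX̄ = 1071377.50 mm³, ΣAȲ = 1116252.50 mm³.
X̄ = 1071377.50/16355.00 = 65.51 mm; Ȳ = 1116252.50/16355.00 = 68.25 mm.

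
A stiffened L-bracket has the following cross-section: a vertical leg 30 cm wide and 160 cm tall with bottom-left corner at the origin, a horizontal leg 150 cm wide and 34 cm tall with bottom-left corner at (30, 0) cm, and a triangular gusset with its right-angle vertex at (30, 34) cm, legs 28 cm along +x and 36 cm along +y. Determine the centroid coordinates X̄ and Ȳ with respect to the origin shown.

vertical leg: A = 30 × 160 = 4800.00, centroid at (15.00, 80.00).
horizontal leg: A = 150 × 34 = 5100.00, centroid at (105.00, 17.00).
gusset: A = ½·28·36 = 504.00, centroid at (39.33, 46.00).
ΣA = 10404.00 cm², ΣAX̄ = 627324.00 cm³, ΣAȲ = 493884.00 cm³.
X̄ = 627324.00/10404.00 = 60.30 cm; Ȳ = 493884.00/10404.00 = 47.47 cm.

X̄ = 60.30 cm, Ȳ = 47.47 cm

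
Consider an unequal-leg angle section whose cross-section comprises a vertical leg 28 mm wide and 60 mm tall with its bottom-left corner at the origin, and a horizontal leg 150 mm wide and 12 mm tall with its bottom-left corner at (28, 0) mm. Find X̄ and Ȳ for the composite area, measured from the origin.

X̄ = 60.03 mm, Ȳ = 17.59 mm

vertical leg: A = 28 × 60 = 1680.00, centroid at (14.00, 30.00).
horizontal leg: A = 150 × 12 = 1800.00, centroid at (103.00, 6.00).
ΣA = 3480.00 mm², ΣAX̄ = 208920.00 mm³, ΣAȲ = 61200.00 mm³.
X̄ = 208920.00/3480.00 = 60.03 mm; Ȳ = 61200.00/3480.00 = 17.59 mm.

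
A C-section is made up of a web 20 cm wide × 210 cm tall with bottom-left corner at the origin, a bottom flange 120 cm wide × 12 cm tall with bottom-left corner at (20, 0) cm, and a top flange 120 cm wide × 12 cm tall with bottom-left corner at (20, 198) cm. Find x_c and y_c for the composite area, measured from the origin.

web: A = 20 × 210 = 4200.00, centroid at (10.00, 105.00).
bottom flange: A = 120 × 12 = 1440.00, centroid at (80.00, 6.00).
top flange: A = 120 × 12 = 1440.00, centroid at (80.00, 204.00).
ΣA = 7080.00 cm²
ΣAx_c = (4200.00)(10.00) + (1440.00)(80.00) + (1440.00)(80.00) = 272400.00 cm³
ΣAy_c = (4200.00)(105.00) + (1440.00)(6.00) + (1440.00)(204.00) = 743400.00 cm³
x_c = 272400.00 / 7080.00 = 38.47 cm
y_c = 743400.00 / 7080.00 = 105.00 cm

x_c = 38.47 cm, y_c = 105.00 cm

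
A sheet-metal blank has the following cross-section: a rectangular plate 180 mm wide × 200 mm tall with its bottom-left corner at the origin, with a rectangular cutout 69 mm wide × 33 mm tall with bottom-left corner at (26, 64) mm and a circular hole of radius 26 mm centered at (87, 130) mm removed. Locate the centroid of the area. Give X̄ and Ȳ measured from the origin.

X̄ = 92.33 mm, Ȳ = 99.39 mm

plate: A = 180 × 200 = 36000.00, centroid at (90.00, 100.00).
hole 1: A = −(69 × 33) = -2277.00, centroid at (60.50, 80.50).
hole 2: A = −π·26² = -2123.72, centroid at (87.00, 130.00).
ΣA = 31599.28 mm², ΣAX̄ = 2917478.15 mm³, ΣAȲ = 3140618.34 mm³.
X̄ = 2917478.15/31599.28 = 92.33 mm; Ȳ = 3140618.34/31599.28 = 99.39 mm.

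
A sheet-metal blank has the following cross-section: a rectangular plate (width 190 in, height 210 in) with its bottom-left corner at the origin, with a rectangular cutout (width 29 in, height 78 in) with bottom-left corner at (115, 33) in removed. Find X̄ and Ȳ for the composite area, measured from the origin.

plate: A = 190 × 210 = 39900.00, centroid at (95.00, 105.00).
hole: A = −(29 × 78) = -2262.00, centroid at (129.50, 72.00).
ΣA = 37638.00 in², ΣAX̄ = 3497571.00 in³, ΣAȲ = 4026636.00 in³.
X̄ = 3497571.00/37638.00 = 92.93 in; Ȳ = 4026636.00/37638.00 = 106.98 in.

X̄ = 92.93 in, Ȳ = 106.98 in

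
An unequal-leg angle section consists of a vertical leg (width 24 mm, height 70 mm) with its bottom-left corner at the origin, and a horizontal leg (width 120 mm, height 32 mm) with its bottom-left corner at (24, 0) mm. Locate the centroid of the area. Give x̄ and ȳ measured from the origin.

vertical leg: A = 24 × 70 = 1680.00, centroid at (12.00, 35.00).
horizontal leg: A = 120 × 32 = 3840.00, centroid at (84.00, 16.00).
ΣA = 5520.00 mm², ΣAx̄ = 342720.00 mm³, ΣAȳ = 120240.00 mm³.
x̄ = 342720.00/5520.00 = 62.09 mm; ȳ = 120240.00/5520.00 = 21.78 mm.

x̄ = 62.09 mm, ȳ = 21.78 mm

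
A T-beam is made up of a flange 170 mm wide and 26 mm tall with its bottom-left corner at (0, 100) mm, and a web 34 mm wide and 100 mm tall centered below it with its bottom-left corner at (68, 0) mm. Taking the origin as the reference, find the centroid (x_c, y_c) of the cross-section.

web: A = 34 × 100 = 3400.00, centroid at (85.00, 50.00).
flange: A = 170 × 26 = 4420.00, centroid at (85.00, 113.00).
ΣA = 7820.00 mm², ΣAx_c = 664700.00 mm³, ΣAy_c = 669460.00 mm³.
x_c = 664700.00/7820.00 = 85.00 mm; y_c = 669460.00/7820.00 = 85.61 mm.

x_c = 85.00 mm, y_c = 85.61 mm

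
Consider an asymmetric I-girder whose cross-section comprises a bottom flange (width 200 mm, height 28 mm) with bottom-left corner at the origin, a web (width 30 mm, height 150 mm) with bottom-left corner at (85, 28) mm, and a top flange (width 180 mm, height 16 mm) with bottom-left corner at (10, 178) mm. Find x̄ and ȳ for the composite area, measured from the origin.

Part | A | x̄ᵢ | ȳᵢ | A·x̄ᵢ | A·ȳᵢ
bottom flange | 5600.00 | 100.00 | 14.00 | 560000.00 | 78400.00
web | 4500.00 | 100.00 | 103.00 | 450000.00 | 463500.00
top flange | 2880.00 | 100.00 | 186.00 | 288000.00 | 535680.00
Σ | 12980.00 |  |  | 1298000.00 | 1077580.00
x̄ = 1298000.00 / 12980.00 = 100.00 mm
ȳ = 1077580.00 / 12980.00 = 83.02 mm

x̄ = 100.00 mm, ȳ = 83.02 mm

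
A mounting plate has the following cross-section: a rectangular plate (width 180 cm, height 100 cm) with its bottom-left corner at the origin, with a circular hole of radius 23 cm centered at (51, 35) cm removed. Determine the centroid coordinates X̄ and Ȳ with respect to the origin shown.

Part | A | x̄ᵢ | ȳᵢ | A·x̄ᵢ | A·ȳᵢ
plate | 18000.00 | 90.00 | 50.00 | 1620000.00 | 900000.00
hole | -1661.90 | 51.00 | 35.00 | -84757.03 | -58166.59
Σ | 16338.10 |  |  | 1535242.97 | 841833.41
X̄ = 1535242.97 / 16338.10 = 93.97 cm
Ȳ = 841833.41 / 16338.10 = 51.53 cm

X̄ = 93.97 cm, Ȳ = 51.53 cm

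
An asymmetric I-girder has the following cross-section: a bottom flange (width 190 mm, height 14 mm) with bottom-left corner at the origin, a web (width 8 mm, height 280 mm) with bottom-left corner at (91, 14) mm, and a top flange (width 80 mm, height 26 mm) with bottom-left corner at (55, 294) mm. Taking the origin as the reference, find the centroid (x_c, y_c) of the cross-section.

x_c = 95.00 mm, y_c = 143.57 mm

Part | A | x̄ᵢ | ȳᵢ | A·x̄ᵢ | A·ȳᵢ
bottom flange | 2660.00 | 95.00 | 7.00 | 252700.00 | 18620.00
web | 2240.00 | 95.00 | 154.00 | 212800.00 | 344960.00
top flange | 2080.00 | 95.00 | 307.00 | 197600.00 | 638560.00
Σ | 6980.00 |  |  | 663100.00 | 1002140.00
x_c = 663100.00 / 6980.00 = 95.00 mm
y_c = 1002140.00 / 6980.00 = 143.57 mm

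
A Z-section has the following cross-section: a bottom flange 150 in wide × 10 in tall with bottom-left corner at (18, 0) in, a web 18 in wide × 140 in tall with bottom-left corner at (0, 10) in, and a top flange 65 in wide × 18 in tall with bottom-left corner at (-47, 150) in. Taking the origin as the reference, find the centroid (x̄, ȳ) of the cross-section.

x̄ = 27.98 in, ȳ = 76.13 in

Part | A | x̄ᵢ | ȳᵢ | A·x̄ᵢ | A·ȳᵢ
bottom flange | 1500.00 | 93.00 | 5.00 | 139500.00 | 7500.00
web | 2520.00 | 9.00 | 80.00 | 22680.00 | 201600.00
top flange | 1170.00 | -14.50 | 159.00 | -16965.00 | 186030.00
Σ | 5190.00 |  |  | 145215.00 | 395130.00
x̄ = 145215.00 / 5190.00 = 27.98 in
ȳ = 395130.00 / 5190.00 = 76.13 in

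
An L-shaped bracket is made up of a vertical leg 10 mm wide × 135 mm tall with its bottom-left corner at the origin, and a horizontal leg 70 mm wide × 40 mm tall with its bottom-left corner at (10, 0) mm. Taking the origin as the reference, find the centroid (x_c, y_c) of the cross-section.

vertical leg: A = 10 × 135 = 1350.00, centroid at (5.00, 67.50).
horizontal leg: A = 70 × 40 = 2800.00, centroid at (45.00, 20.00).
ΣA = 4150.00 mm²
ΣAx_c = (1350.00)(5.00) + (2800.00)(45.00) = 132750.00 mm³
ΣAy_c = (1350.00)(67.50) + (2800.00)(20.00) = 147125.00 mm³
x_c = 132750.00 / 4150.00 = 31.99 mm
y_c = 147125.00 / 4150.00 = 35.45 mm

x_c = 31.99 mm, y_c = 35.45 mm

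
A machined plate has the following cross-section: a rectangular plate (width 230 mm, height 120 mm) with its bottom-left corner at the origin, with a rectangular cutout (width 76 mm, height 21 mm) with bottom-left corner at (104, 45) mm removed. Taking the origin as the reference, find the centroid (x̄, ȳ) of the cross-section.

x̄ = 113.34 mm, ȳ = 60.28 mm

plate: A = 230 × 120 = 27600.00, centroid at (115.00, 60.00).
hole: A = −(76 × 21) = -1596.00, centroid at (142.00, 55.50).
ΣA = 26004.00 mm², ΣAx̄ = 2947368.00 mm³, ΣAȳ = 1567422.00 mm³.
x̄ = 2947368.00/26004.00 = 113.34 mm; ȳ = 1567422.00/26004.00 = 60.28 mm.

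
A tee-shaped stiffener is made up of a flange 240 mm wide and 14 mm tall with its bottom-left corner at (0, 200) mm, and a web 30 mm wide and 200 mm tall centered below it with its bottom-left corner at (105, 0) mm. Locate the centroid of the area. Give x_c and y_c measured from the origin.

Part | A | x̄ᵢ | ȳᵢ | A·x̄ᵢ | A·ȳᵢ
web | 6000.00 | 120.00 | 100.00 | 720000.00 | 600000.00
flange | 3360.00 | 120.00 | 207.00 | 403200.00 | 695520.00
Σ | 9360.00 |  |  | 1123200.00 | 1295520.00
x_c = 1123200.00 / 9360.00 = 120.00 mm
y_c = 1295520.00 / 9360.00 = 138.41 mm

x_c = 120.00 mm, y_c = 138.41 mm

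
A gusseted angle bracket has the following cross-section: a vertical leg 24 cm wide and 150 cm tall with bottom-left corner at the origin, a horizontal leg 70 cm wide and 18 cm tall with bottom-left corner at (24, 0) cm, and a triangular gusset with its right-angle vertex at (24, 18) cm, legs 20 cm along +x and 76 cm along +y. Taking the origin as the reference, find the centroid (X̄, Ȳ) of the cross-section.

X̄ = 25.06 cm, Ȳ = 55.92 cm

vertical leg: A = 24 × 150 = 3600.00, centroid at (12.00, 75.00).
horizontal leg: A = 70 × 18 = 1260.00, centroid at (59.00, 9.00).
gusset: A = ½·20·76 = 760.00, centroid at (30.67, 43.33).
ΣA = 5620.00 cm², ΣAX̄ = 140846.67 cm³, ΣAȲ = 314273.33 cm³.
X̄ = 140846.67/5620.00 = 25.06 cm; Ȳ = 314273.33/5620.00 = 55.92 cm.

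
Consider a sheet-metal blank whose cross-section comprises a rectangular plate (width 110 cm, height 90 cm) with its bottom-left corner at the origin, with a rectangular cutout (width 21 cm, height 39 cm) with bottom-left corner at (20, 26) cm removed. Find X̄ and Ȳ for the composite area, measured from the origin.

Part | A | x̄ᵢ | ȳᵢ | A·x̄ᵢ | A·ȳᵢ
plate | 9900.00 | 55.00 | 45.00 | 544500.00 | 445500.00
hole | -819.00 | 30.50 | 45.50 | -24979.50 | -37264.50
Σ | 9081.00 |  |  | 519520.50 | 408235.50
X̄ = 519520.50 / 9081.00 = 57.21 cm
Ȳ = 408235.50 / 9081.00 = 44.95 cm

X̄ = 57.21 cm, Ȳ = 44.95 cm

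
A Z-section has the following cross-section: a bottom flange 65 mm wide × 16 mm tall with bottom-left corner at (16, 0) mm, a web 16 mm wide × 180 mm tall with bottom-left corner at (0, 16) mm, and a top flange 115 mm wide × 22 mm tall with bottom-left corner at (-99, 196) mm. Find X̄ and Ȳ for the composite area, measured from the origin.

X̄ = -4.89 mm, Ȳ = 129.82 mm

Part | A | x̄ᵢ | ȳᵢ | A·x̄ᵢ | A·ȳᵢ
bottom flange | 1040.00 | 48.50 | 8.00 | 50440.00 | 8320.00
web | 2880.00 | 8.00 | 106.00 | 23040.00 | 305280.00
top flange | 2530.00 | -41.50 | 207.00 | -104995.00 | 523710.00
Σ | 6450.00 |  |  | -31515.00 | 837310.00
X̄ = -31515.00 / 6450.00 = -4.89 mm
Ȳ = 837310.00 / 6450.00 = 129.82 mm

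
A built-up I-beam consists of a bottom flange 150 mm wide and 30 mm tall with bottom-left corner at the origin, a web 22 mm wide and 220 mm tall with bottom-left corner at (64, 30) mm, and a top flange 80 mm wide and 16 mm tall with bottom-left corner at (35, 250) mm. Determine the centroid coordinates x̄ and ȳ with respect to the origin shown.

x̄ = 75.00 mm, ȳ = 101.26 mm

bottom flange: A = 150 × 30 = 4500.00, centroid at (75.00, 15.00).
web: A = 22 × 220 = 4840.00, centroid at (75.00, 140.00).
top flange: A = 80 × 16 = 1280.00, centroid at (75.00, 258.00).
ΣA = 10620.00 mm²
ΣAx̄ = (4500.00)(75.00) + (4840.00)(75.00) + (1280.00)(75.00) = 796500.00 mm³
ΣAȳ = (4500.00)(15.00) + (4840.00)(140.00) + (1280.00)(258.00) = 1075340.00 mm³
x̄ = 796500.00 / 10620.00 = 75.00 mm
ȳ = 1075340.00 / 10620.00 = 101.26 mm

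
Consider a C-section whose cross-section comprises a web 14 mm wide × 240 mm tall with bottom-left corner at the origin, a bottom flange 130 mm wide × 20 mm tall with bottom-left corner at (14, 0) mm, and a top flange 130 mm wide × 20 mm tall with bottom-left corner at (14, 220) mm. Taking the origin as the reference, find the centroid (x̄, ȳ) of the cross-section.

web: A = 14 × 240 = 3360.00, centroid at (7.00, 120.00).
bottom flange: A = 130 × 20 = 2600.00, centroid at (79.00, 10.00).
top flange: A = 130 × 20 = 2600.00, centroid at (79.00, 230.00).
ΣA = 8560.00 mm², ΣAx̄ = 434320.00 mm³, ΣAȳ = 1027200.00 mm³.
x̄ = 434320.00/8560.00 = 50.74 mm; ȳ = 1027200.00/8560.00 = 120.00 mm.

x̄ = 50.74 mm, ȳ = 120.00 mm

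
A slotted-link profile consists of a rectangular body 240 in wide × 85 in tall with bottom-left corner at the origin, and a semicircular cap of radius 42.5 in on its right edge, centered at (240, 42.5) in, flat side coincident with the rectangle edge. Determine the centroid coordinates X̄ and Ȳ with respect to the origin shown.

X̄ = 136.85 in, Ȳ = 42.50 in

rectangular body: A = 240 × 85 = 20400.00, centroid at (120.00, 42.50).
semicircular end: A = ½π·42.5² = 2837.25, centroid at (258.04, 42.50).
ΣA = 23237.25 in²
ΣAX̄ = (20400.00)(120.00) + (2837.25)(258.04) = 3180117.29 in³
ΣAȲ = (20400.00)(42.50) + (2837.25)(42.50) = 987583.16 in³
X̄ = 3180117.29 / 23237.25 = 136.85 in
Ȳ = 987583.16 / 23237.25 = 42.50 in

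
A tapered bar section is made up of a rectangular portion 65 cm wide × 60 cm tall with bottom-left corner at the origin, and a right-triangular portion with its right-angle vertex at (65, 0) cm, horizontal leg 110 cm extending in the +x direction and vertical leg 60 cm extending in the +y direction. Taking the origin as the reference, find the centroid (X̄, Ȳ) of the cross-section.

rectangular portion: A = 65 × 60 = 3900.00, centroid at (32.50, 30.00).
triangular portion: A = ½·110·60 = 3300.00, centroid at (101.67, 20.00).
ΣA = 7200.00 cm²
ΣAX̄ = (3900.00)(32.50) + (3300.00)(101.67) = 462250.00 cm³
ΣAȲ = (3900.00)(30.00) + (3300.00)(20.00) = 183000.00 cm³
X̄ = 462250.00 / 7200.00 = 64.20 cm
Ȳ = 183000.00 / 7200.00 = 25.42 cm

X̄ = 64.20 cm, Ȳ = 25.42 cm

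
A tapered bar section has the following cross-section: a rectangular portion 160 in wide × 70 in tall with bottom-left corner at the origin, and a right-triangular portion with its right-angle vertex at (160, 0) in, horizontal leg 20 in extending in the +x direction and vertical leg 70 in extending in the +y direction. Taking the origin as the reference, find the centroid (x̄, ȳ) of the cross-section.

rectangular portion: A = 160 × 70 = 11200.00, centroid at (80.00, 35.00).
triangular portion: A = ½·20·70 = 700.00, centroid at (166.67, 23.33).
ΣA = 11900.00 in²
ΣAx̄ = (11200.00)(80.00) + (700.00)(166.67) = 1012666.67 in³
ΣAȳ = (11200.00)(35.00) + (700.00)(23.33) = 408333.33 in³
x̄ = 1012666.67 / 11900.00 = 85.10 in
ȳ = 408333.33 / 11900.00 = 34.31 in

x̄ = 85.10 in, ȳ = 34.31 in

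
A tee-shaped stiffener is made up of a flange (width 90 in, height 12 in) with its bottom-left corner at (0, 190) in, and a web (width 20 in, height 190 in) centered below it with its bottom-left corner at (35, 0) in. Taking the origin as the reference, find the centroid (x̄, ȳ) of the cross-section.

web: A = 20 × 190 = 3800.00, centroid at (45.00, 95.00).
flange: A = 90 × 12 = 1080.00, centroid at (45.00, 196.00).
ΣA = 4880.00 in², ΣAx̄ = 219600.00 in³, ΣAȳ = 572680.00 in³.
x̄ = 219600.00/4880.00 = 45.00 in; ȳ = 572680.00/4880.00 = 117.35 in.

x̄ = 45.00 in, ȳ = 117.35 in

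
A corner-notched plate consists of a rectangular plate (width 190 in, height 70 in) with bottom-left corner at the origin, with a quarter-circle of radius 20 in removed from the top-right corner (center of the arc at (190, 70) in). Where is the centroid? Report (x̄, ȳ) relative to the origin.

plate: A = 190 × 70 = 13300.00, centroid at (95.00, 35.00).
removed quarter-circle: A = −¼π·20² = -314.16, centroid at (181.51, 61.51).
ΣA = 12985.84 in²
ΣAx̄ = (13300.00)(95.00) + (-314.16)(181.51) = 1206476.41 in³
ΣAȳ = (13300.00)(35.00) + (-314.16)(61.51) = 446175.52 in³
x̄ = 1206476.41 / 12985.84 = 92.91 in
ȳ = 446175.52 / 12985.84 = 34.36 in

x̄ = 92.91 in, ȳ = 34.36 in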